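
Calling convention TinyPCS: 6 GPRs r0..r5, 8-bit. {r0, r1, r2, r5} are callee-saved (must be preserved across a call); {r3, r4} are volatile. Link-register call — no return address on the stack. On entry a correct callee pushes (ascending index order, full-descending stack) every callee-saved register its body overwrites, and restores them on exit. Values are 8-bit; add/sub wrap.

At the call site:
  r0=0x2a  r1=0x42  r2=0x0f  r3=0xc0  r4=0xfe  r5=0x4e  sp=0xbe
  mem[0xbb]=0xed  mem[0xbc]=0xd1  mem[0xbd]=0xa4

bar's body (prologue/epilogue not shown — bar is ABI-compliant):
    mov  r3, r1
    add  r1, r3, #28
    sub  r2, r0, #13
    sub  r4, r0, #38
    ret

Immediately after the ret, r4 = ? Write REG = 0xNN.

REG = 0x04

prologue: push r1 → mem[0xbd]=0x42, sp=0xbd
prologue: push r2 → mem[0xbc]=0x0f, sp=0xbc
body[0] mov  r3, r1 → r3=0x42
body[1] add  r1, r3, #28 → r1=0x5e
body[2] sub  r2, r0, #13 → r2=0x1d
body[3] sub  r4, r0, #38 → r4=0x04
epilogue: pop r2=0x0f, sp=0xbd
epilogue: pop r1=0x42, sp=0xbe
r4 is caller-saved → body value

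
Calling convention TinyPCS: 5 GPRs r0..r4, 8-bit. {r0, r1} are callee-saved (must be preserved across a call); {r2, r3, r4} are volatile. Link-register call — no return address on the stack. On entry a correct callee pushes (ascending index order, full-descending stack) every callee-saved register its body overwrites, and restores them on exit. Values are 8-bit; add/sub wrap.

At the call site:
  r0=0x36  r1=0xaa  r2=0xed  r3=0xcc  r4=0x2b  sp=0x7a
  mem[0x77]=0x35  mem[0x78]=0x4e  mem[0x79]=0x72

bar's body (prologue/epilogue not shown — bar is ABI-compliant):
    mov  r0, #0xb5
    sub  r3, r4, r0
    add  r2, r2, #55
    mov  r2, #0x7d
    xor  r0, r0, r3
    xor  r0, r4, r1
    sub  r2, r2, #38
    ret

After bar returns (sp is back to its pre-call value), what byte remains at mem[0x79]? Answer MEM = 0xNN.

MEM = 0x36

prologue: push r0 -> mem[0x79]=0x36, sp=0x79
body[0] mov  r0, #0xb5 -> r0=0xb5
body[1] sub  r3, r4, r0 -> r3=0x76
body[2] add  r2, r2, #55 -> r2=0x24
body[3] mov  r2, #0x7d -> r2=0x7d
body[4] xor  r0, r0, r3 -> r0=0xc3
body[5] xor  r0, r4, r1 -> r0=0x81
body[6] sub  r2, r2, #38 -> r2=0x57
epilogue: pop r0=0x36, sp=0x7a
prologue pushed ['r0'] at ['0x79']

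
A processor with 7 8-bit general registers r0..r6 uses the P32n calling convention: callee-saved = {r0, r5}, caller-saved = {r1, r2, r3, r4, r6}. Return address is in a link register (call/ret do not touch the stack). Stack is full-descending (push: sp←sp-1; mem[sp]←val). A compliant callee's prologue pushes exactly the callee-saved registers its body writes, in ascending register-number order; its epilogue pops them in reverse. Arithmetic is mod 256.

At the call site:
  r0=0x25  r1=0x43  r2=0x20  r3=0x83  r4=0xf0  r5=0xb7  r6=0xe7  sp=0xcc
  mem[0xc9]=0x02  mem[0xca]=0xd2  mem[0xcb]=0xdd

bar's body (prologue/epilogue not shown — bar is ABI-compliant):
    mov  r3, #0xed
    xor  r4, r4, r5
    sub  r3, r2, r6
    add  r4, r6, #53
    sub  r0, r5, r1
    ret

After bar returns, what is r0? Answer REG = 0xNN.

prologue: push r0 -> mem[0xcb]=0x25, sp=0xcb
body[0] mov  r3, #0xed -> r3=0xed
body[1] xor  r4, r4, r5 -> r4=0x47
body[2] sub  r3, r2, r6 -> r3=0x39
body[3] add  r4, r6, #53 -> r4=0x1c
body[4] sub  r0, r5, r1 -> r0=0x74
epilogue: pop r0=0x25, sp=0xcc
r0 is callee-saved -> restored

REG = 0x25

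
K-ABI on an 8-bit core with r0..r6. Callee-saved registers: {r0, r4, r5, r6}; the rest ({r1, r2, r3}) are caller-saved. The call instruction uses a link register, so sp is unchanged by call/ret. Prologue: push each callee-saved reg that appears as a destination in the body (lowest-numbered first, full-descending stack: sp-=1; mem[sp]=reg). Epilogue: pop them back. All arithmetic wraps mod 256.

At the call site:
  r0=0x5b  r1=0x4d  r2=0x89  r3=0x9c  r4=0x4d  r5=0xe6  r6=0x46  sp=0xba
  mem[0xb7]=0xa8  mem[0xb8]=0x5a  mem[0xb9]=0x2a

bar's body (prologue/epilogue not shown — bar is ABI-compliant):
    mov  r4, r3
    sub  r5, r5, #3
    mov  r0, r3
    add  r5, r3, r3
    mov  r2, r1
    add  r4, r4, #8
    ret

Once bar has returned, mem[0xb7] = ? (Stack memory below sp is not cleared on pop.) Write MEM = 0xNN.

MEM = 0xe6

prologue: push r0 -> mem[0xb9]=0x5b, sp=0xb9
prologue: push r4 -> mem[0xb8]=0x4d, sp=0xb8
prologue: push r5 -> mem[0xb7]=0xe6, sp=0xb7
body[0] mov  r4, r3 -> r4=0x9c
body[1] sub  r5, r5, #3 -> r5=0xe3
body[2] mov  r0, r3 -> r0=0x9c
body[3] add  r5, r3, r3 -> r5=0x38
body[4] mov  r2, r1 -> r2=0x4d
body[5] add  r4, r4, #8 -> r4=0xa4
epilogue: pop r5=0xe6, sp=0xb8
epilogue: pop r4=0x4d, sp=0xb9
epilogue: pop r0=0x5b, sp=0xba
prologue pushed ['r0', 'r4', 'r5'] at ['0xb9', '0xb8', '0xb7']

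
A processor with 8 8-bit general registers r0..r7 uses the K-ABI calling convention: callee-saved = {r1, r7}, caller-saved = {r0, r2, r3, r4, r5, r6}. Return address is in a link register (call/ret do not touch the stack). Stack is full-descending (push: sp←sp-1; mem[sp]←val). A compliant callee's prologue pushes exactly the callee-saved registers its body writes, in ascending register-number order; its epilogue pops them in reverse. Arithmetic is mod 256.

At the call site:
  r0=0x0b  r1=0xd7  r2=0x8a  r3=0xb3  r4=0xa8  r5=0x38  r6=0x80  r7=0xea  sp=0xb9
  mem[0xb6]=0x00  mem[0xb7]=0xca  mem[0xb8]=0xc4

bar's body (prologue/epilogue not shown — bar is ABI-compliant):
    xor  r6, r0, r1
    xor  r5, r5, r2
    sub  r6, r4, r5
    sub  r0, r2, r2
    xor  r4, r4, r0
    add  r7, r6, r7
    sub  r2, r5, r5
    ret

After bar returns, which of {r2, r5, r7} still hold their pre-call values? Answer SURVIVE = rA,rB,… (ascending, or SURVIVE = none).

SURVIVE = r7

prologue: push r7 → mem[0xb8]=0xea, sp=0xb8
body[0] xor  r6, r0, r1 → r6=0xdc
body[1] xor  r5, r5, r2 → r5=0xb2
body[2] sub  r6, r4, r5 → r6=0xf6
body[3] sub  r0, r2, r2 → r0=0x00
body[4] xor  r4, r4, r0 → r4=0xa8
body[5] add  r7, r6, r7 → r7=0xe0
body[6] sub  r2, r5, r5 → r2=0x00
epilogue: pop r7=0xea, sp=0xb9
r2: caller-saved, written=True
r5: caller-saved, written=True
r7: callee-saved, written=True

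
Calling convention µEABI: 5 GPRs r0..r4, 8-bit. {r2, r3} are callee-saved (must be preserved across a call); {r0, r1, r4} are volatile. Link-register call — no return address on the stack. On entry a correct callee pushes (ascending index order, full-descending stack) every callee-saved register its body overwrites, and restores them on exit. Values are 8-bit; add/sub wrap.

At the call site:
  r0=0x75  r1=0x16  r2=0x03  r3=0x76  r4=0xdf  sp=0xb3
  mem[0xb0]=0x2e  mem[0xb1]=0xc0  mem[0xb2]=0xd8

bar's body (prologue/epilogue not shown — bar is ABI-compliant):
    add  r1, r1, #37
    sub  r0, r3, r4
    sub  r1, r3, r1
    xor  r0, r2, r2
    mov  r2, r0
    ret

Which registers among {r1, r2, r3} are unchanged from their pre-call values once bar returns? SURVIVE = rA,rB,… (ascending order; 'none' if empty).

prologue: push r2 -> mem[0xb2]=0x03, sp=0xb2
body[0] add  r1, r1, #37 -> r1=0x3b
body[1] sub  r0, r3, r4 -> r0=0x97
body[2] sub  r1, r3, r1 -> r1=0x3b
body[3] xor  r0, r2, r2 -> r0=0x00
body[4] mov  r2, r0 -> r2=0x00
epilogue: pop r2=0x03, sp=0xb3
r1: caller-saved, written=True
r2: callee-saved, written=True
r3: callee-saved, written=False

SURVIVE = r2,r3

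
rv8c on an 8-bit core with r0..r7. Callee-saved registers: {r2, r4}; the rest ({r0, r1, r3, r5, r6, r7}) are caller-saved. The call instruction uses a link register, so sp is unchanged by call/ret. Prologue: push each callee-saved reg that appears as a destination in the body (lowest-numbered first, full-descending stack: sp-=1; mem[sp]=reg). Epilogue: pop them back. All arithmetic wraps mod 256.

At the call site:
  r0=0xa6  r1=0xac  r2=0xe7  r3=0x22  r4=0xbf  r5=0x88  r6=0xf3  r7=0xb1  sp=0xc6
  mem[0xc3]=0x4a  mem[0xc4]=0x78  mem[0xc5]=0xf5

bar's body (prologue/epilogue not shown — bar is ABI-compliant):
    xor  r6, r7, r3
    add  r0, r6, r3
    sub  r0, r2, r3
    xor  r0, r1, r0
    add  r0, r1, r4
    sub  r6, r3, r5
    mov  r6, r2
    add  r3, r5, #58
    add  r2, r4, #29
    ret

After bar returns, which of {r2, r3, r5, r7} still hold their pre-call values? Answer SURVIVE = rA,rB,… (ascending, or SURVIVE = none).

prologue: push r2 -> mem[0xc5]=0xe7, sp=0xc5
body[0] xor  r6, r7, r3 -> r6=0x93
body[1] add  r0, r6, r3 -> r0=0xb5
body[2] sub  r0, r2, r3 -> r0=0xc5
body[3] xor  r0, r1, r0 -> r0=0x69
body[4] add  r0, r1, r4 -> r0=0x6b
body[5] sub  r6, r3, r5 -> r6=0x9a
body[6] mov  r6, r2 -> r6=0xe7
body[7] add  r3, r5, #58 -> r3=0xc2
body[8] add  r2, r4, #29 -> r2=0xdc
epilogue: pop r2=0xe7, sp=0xc6
r2: callee-saved, written=True
r3: caller-saved, written=True
r5: caller-saved, written=False
r7: caller-saved, written=False

SURVIVE = r2,r5,r7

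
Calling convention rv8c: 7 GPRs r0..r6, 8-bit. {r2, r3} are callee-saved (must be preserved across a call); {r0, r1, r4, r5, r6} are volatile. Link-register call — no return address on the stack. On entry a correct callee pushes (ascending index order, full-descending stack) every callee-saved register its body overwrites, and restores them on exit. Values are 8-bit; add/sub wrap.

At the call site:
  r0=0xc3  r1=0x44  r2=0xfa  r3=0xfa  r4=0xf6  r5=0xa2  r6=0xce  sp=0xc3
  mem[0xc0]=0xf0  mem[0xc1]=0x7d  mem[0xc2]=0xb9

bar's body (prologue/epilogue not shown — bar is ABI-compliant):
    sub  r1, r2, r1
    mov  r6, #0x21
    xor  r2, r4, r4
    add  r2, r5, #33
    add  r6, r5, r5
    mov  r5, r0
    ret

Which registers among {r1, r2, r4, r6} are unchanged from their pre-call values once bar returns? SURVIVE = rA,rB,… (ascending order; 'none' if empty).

SURVIVE = r2,r4

prologue: push r2 → mem[0xc2]=0xfa, sp=0xc2
body[0] sub  r1, r2, r1 → r1=0xb6
body[1] mov  r6, #0x21 → r6=0x21
body[2] xor  r2, r4, r4 → r2=0x00
body[3] add  r2, r5, #33 → r2=0xc3
body[4] add  r6, r5, r5 → r6=0x44
body[5] mov  r5, r0 → r5=0xc3
epilogue: pop r2=0xfa, sp=0xc3
r1: caller-saved, written=True
r2: callee-saved, written=True
r4: caller-saved, written=False
r6: caller-saved, written=True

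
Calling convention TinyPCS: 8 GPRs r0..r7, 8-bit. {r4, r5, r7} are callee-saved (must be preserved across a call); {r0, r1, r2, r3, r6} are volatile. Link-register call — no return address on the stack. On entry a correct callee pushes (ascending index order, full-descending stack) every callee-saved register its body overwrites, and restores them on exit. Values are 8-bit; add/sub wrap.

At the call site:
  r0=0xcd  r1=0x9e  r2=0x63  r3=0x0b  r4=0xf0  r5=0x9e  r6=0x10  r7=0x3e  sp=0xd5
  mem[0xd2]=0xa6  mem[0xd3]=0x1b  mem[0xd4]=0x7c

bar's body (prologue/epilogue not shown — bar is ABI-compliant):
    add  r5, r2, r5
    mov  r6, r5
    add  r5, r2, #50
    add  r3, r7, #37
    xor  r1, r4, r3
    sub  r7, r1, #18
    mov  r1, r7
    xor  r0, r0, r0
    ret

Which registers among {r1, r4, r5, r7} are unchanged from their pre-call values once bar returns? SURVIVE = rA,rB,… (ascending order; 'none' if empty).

prologue: push r5 -> mem[0xd4]=0x9e, sp=0xd4
prologue: push r7 -> mem[0xd3]=0x3e, sp=0xd3
body[0] add  r5, r2, r5 -> r5=0x01
body[1] mov  r6, r5 -> r6=0x01
body[2] add  r5, r2, #50 -> r5=0x95
body[3] add  r3, r7, #37 -> r3=0x63
body[4] xor  r1, r4, r3 -> r1=0x93
body[5] sub  r7, r1, #18 -> r7=0x81
body[6] mov  r1, r7 -> r1=0x81
body[7] xor  r0, r0, r0 -> r0=0x00
epilogue: pop r7=0x3e, sp=0xd4
epilogue: pop r5=0x9e, sp=0xd5
r1: caller-saved, written=True
r4: callee-saved, written=False
r5: callee-saved, written=True
r7: callee-saved, written=True

SURVIVE = r4,r5,r7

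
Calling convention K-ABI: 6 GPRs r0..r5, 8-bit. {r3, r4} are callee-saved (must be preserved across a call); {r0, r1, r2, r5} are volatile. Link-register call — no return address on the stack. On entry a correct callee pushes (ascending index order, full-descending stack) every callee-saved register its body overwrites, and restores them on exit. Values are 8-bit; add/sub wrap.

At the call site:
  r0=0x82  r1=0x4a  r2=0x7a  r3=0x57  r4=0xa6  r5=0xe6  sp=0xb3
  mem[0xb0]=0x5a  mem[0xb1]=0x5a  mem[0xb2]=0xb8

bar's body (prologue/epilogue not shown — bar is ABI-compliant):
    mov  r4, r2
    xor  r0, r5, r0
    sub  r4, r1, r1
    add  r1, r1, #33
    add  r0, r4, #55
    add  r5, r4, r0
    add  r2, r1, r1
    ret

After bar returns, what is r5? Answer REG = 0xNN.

REG = 0x37

prologue: push r4 -> mem[0xb2]=0xa6, sp=0xb2
body[0] mov  r4, r2 -> r4=0x7a
body[1] xor  r0, r5, r0 -> r0=0x64
body[2] sub  r4, r1, r1 -> r4=0x00
body[3] add  r1, r1, #33 -> r1=0x6b
body[4] add  r0, r4, #55 -> r0=0x37
body[5] add  r5, r4, r0 -> r5=0x37
body[6] add  r2, r1, r1 -> r2=0xd6
epilogue: pop r4=0xa6, sp=0xb3
r5 is caller-saved -> body value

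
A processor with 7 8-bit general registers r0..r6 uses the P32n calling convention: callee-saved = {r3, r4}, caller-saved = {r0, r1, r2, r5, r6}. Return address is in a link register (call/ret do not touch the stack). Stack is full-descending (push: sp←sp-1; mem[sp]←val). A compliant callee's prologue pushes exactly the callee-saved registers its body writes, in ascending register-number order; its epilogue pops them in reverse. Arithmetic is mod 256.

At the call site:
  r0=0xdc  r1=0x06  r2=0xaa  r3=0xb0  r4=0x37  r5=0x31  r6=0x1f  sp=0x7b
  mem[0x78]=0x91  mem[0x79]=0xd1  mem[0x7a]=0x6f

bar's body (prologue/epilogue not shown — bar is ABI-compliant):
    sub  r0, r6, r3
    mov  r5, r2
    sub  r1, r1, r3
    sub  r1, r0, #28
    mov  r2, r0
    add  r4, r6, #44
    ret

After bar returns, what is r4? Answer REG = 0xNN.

prologue: push r4 → mem[0x7a]=0x37, sp=0x7a
body[0] sub  r0, r6, r3 → r0=0x6f
body[1] mov  r5, r2 → r5=0xaa
body[2] sub  r1, r1, r3 → r1=0x56
body[3] sub  r1, r0, #28 → r1=0x53
body[4] mov  r2, r0 → r2=0x6f
body[5] add  r4, r6, #44 → r4=0x4b
epilogue: pop r4=0x37, sp=0x7b
r4 is callee-saved → restored

REG = 0x37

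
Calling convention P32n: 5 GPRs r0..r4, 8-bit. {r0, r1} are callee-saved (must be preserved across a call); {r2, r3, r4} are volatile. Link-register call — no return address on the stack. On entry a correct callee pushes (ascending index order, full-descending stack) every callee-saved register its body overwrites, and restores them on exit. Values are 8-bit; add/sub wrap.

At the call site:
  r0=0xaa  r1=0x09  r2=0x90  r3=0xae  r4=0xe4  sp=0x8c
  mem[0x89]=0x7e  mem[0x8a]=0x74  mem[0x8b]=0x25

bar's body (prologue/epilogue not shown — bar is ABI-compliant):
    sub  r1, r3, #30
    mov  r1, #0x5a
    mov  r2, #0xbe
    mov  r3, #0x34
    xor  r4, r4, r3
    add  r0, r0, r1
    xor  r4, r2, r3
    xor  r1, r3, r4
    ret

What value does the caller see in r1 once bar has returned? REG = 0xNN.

prologue: push r0 → mem[0x8b]=0xaa, sp=0x8b
prologue: push r1 → mem[0x8a]=0x09, sp=0x8a
body[0] sub  r1, r3, #30 → r1=0x90
body[1] mov  r1, #0x5a → r1=0x5a
body[2] mov  r2, #0xbe → r2=0xbe
body[3] mov  r3, #0x34 → r3=0x34
body[4] xor  r4, r4, r3 → r4=0xd0
body[5] add  r0, r0, r1 → r0=0x04
body[6] xor  r4, r2, r3 → r4=0x8a
body[7] xor  r1, r3, r4 → r1=0xbe
epilogue: pop r1=0x09, sp=0x8b
epilogue: pop r0=0xaa, sp=0x8c
r1 is callee-saved → restored

REG = 0x09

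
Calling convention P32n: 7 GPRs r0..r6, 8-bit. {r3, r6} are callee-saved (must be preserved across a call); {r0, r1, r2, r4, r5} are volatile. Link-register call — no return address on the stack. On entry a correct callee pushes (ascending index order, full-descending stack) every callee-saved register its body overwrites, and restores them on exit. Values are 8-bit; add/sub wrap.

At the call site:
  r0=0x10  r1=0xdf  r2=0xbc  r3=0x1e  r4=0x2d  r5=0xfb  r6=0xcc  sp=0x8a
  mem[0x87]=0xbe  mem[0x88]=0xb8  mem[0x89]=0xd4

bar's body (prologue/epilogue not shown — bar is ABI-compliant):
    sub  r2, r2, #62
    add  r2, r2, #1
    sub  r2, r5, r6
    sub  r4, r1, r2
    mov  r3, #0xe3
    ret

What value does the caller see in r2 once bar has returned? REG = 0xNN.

prologue: push r3 → mem[0x89]=0x1e, sp=0x89
body[0] sub  r2, r2, #62 → r2=0x7e
body[1] add  r2, r2, #1 → r2=0x7f
body[2] sub  r2, r5, r6 → r2=0x2f
body[3] sub  r4, r1, r2 → r4=0xb0
body[4] mov  r3, #0xe3 → r3=0xe3
epilogue: pop r3=0x1e, sp=0x8a
r2 is caller-saved → body value

REG = 0x2f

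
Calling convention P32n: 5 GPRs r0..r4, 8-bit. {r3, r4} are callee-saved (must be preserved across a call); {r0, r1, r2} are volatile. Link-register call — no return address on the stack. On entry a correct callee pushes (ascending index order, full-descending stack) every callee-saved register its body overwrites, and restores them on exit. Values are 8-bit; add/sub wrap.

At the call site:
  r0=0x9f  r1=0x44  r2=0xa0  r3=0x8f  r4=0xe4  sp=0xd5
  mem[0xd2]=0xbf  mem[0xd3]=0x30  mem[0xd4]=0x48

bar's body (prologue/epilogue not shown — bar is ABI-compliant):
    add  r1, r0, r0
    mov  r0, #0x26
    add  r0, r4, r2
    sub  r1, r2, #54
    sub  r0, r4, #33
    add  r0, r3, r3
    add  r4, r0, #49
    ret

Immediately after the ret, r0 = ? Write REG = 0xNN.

REG = 0x1e

prologue: push r4 → mem[0xd4]=0xe4, sp=0xd4
body[0] add  r1, r0, r0 → r1=0x3e
body[1] mov  r0, #0x26 → r0=0x26
body[2] add  r0, r4, r2 → r0=0x84
body[3] sub  r1, r2, #54 → r1=0x6a
body[4] sub  r0, r4, #33 → r0=0xc3
body[5] add  r0, r3, r3 → r0=0x1e
body[6] add  r4, r0, #49 → r4=0x4f
epilogue: pop r4=0xe4, sp=0xd5
r0 is caller-saved → body value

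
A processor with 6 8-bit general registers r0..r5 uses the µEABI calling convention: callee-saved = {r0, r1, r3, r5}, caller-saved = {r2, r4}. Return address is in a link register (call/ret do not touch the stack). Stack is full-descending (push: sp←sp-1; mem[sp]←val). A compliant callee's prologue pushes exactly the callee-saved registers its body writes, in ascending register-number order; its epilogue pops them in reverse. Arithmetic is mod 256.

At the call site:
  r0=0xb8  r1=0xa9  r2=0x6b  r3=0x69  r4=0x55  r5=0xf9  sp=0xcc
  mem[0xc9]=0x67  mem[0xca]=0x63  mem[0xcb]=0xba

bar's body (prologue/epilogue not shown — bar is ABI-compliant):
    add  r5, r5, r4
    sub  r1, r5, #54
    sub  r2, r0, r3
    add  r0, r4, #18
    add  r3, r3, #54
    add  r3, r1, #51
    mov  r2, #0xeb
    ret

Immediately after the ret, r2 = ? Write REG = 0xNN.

prologue: push r0 -> mem[0xcb]=0xb8, sp=0xcb
prologue: push r1 -> mem[0xca]=0xa9, sp=0xca
prologue: push r3 -> mem[0xc9]=0x69, sp=0xc9
prologue: push r5 -> mem[0xc8]=0xf9, sp=0xc8
body[0] add  r5, r5, r4 -> r5=0x4e
body[1] sub  r1, r5, #54 -> r1=0x18
body[2] sub  r2, r0, r3 -> r2=0x4f
body[3] add  r0, r4, #18 -> r0=0x67
body[4] add  r3, r3, #54 -> r3=0x9f
body[5] add  r3, r1, #51 -> r3=0x4b
body[6] mov  r2, #0xeb -> r2=0xeb
epilogue: pop r5=0xf9, sp=0xc9
epilogue: pop r3=0x69, sp=0xca
epilogue: pop r1=0xa9, sp=0xcb
epilogue: pop r0=0xb8, sp=0xcc
r2 is caller-saved -> body value

REG = 0xeb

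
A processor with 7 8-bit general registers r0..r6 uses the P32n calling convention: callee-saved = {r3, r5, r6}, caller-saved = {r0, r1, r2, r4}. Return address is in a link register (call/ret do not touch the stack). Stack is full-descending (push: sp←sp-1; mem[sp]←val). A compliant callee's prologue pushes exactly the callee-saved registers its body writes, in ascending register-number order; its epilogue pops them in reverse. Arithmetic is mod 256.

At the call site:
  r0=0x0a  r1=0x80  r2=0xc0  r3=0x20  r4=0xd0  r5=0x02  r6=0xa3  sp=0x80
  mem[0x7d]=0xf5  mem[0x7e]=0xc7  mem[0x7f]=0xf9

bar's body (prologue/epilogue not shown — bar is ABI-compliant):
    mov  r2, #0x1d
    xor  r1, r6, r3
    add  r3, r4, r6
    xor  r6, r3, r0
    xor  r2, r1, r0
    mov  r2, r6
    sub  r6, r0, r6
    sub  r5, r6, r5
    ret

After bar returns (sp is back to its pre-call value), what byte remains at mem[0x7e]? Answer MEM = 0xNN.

prologue: push r3 → mem[0x7f]=0x20, sp=0x7f
prologue: push r5 → mem[0x7e]=0x02, sp=0x7e
prologue: push r6 → mem[0x7d]=0xa3, sp=0x7d
body[0] mov  r2, #0x1d → r2=0x1d
body[1] xor  r1, r6, r3 → r1=0x83
body[2] add  r3, r4, r6 → r3=0x73
body[3] xor  r6, r3, r0 → r6=0x79
body[4] xor  r2, r1, r0 → r2=0x89
body[5] mov  r2, r6 → r2=0x79
body[6] sub  r6, r0, r6 → r6=0x91
body[7] sub  r5, r6, r5 → r5=0x8f
epilogue: pop r6=0xa3, sp=0x7e
epilogue: pop r5=0x02, sp=0x7f
epilogue: pop r3=0x20, sp=0x80
prologue pushed ['r3', 'r5', 'r6'] at ['0x7f', '0x7e', '0x7d']

MEM = 0x02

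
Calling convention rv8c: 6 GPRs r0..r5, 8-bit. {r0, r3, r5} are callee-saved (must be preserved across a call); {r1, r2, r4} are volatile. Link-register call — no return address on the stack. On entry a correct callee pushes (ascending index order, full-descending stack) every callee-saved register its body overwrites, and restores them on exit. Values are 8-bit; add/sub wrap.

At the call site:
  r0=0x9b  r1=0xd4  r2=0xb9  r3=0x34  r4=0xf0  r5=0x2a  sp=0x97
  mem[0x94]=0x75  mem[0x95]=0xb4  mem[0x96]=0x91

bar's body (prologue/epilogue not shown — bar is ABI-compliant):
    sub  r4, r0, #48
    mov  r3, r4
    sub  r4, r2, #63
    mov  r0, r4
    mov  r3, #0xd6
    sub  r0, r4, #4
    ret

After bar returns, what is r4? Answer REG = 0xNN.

REG = 0x7a

prologue: push r0 → mem[0x96]=0x9b, sp=0x96
prologue: push r3 → mem[0x95]=0x34, sp=0x95
body[0] sub  r4, r0, #48 → r4=0x6b
body[1] mov  r3, r4 → r3=0x6b
body[2] sub  r4, r2, #63 → r4=0x7a
body[3] mov  r0, r4 → r0=0x7a
body[4] mov  r3, #0xd6 → r3=0xd6
body[5] sub  r0, r4, #4 → r0=0x76
epilogue: pop r3=0x34, sp=0x96
epilogue: pop r0=0x9b, sp=0x97
r4 is caller-saved → body value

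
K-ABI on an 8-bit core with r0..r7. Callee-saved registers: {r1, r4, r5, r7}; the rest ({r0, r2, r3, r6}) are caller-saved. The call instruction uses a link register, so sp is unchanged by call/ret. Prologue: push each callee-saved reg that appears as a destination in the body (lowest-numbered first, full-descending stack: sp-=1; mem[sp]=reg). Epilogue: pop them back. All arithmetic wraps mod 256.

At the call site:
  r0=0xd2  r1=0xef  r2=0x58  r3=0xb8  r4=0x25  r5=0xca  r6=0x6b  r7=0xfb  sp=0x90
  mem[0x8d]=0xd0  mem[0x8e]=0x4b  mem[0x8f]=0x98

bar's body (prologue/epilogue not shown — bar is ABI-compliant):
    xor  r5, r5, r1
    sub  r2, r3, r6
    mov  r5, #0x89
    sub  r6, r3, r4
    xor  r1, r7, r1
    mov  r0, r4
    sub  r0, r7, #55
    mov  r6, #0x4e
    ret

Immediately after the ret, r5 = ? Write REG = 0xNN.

REG = 0xca

prologue: push r1 -> mem[0x8f]=0xef, sp=0x8f
prologue: push r5 -> mem[0x8e]=0xca, sp=0x8e
body[0] xor  r5, r5, r1 -> r5=0x25
body[1] sub  r2, r3, r6 -> r2=0x4d
body[2] mov  r5, #0x89 -> r5=0x89
body[3] sub  r6, r3, r4 -> r6=0x93
body[4] xor  r1, r7, r1 -> r1=0x14
body[5] mov  r0, r4 -> r0=0x25
body[6] sub  r0, r7, #55 -> r0=0xc4
body[7] mov  r6, #0x4e -> r6=0x4e
epilogue: pop r5=0xca, sp=0x8f
epilogue: pop r1=0xef, sp=0x90
r5 is callee-saved -> restored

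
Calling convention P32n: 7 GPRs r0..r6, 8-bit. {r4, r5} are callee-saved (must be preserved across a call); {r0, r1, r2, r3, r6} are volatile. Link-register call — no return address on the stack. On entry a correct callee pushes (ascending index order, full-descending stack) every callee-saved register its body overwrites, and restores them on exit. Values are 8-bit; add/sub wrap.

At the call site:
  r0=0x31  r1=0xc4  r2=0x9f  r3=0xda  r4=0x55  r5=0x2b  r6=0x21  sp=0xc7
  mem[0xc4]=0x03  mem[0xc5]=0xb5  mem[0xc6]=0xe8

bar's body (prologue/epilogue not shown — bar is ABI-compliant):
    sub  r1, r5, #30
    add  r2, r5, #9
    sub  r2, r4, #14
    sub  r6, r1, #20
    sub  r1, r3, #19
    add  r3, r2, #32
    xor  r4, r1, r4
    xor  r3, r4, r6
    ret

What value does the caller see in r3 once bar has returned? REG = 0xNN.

prologue: push r4 → mem[0xc6]=0x55, sp=0xc6
body[0] sub  r1, r5, #30 → r1=0x0d
body[1] add  r2, r5, #9 → r2=0x34
body[2] sub  r2, r4, #14 → r2=0x47
body[3] sub  r6, r1, #20 → r6=0xf9
body[4] sub  r1, r3, #19 → r1=0xc7
body[5] add  r3, r2, #32 → r3=0x67
body[6] xor  r4, r1, r4 → r4=0x92
body[7] xor  r3, r4, r6 → r3=0x6b
epilogue: pop r4=0x55, sp=0xc7
r3 is caller-saved → body value

REG = 0x6b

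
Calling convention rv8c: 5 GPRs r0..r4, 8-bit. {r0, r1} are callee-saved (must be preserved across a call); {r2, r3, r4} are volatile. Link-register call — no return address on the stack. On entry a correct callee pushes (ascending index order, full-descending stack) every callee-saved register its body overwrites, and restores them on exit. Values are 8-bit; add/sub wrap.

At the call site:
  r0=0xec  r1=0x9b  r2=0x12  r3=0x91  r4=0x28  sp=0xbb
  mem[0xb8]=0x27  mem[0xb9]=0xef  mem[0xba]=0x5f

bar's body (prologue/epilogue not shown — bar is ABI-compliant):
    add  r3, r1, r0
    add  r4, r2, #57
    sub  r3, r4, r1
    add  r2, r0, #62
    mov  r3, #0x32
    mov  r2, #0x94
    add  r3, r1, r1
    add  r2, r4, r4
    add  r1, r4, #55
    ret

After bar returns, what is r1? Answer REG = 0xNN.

prologue: push r1 → mem[0xba]=0x9b, sp=0xba
body[0] add  r3, r1, r0 → r3=0x87
body[1] add  r4, r2, #57 → r4=0x4b
body[2] sub  r3, r4, r1 → r3=0xb0
body[3] add  r2, r0, #62 → r2=0x2a
body[4] mov  r3, #0x32 → r3=0x32
body[5] mov  r2, #0x94 → r2=0x94
body[6] add  r3, r1, r1 → r3=0x36
body[7] add  r2, r4, r4 → r2=0x96
body[8] add  r1, r4, #55 → r1=0x82
epilogue: pop r1=0x9b, sp=0xbb
r1 is callee-saved → restored

REG = 0x9b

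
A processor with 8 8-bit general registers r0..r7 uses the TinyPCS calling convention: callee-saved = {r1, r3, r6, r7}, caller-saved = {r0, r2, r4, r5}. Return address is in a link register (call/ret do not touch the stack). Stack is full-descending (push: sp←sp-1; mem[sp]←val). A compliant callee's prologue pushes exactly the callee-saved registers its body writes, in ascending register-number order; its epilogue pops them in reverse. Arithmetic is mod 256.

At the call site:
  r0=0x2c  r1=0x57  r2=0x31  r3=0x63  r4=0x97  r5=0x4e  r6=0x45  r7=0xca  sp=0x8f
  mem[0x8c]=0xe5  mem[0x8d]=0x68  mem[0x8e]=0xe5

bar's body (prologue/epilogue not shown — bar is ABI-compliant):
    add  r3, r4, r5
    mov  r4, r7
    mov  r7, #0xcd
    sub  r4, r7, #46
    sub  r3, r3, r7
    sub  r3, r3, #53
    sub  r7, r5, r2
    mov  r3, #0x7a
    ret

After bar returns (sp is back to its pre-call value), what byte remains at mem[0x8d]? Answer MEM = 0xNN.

prologue: push r3 → mem[0x8e]=0x63, sp=0x8e
prologue: push r7 → mem[0x8d]=0xca, sp=0x8d
body[0] add  r3, r4, r5 → r3=0xe5
body[1] mov  r4, r7 → r4=0xca
body[2] mov  r7, #0xcd → r7=0xcd
body[3] sub  r4, r7, #46 → r4=0x9f
body[4] sub  r3, r3, r7 → r3=0x18
body[5] sub  r3, r3, #53 → r3=0xe3
body[6] sub  r7, r5, r2 → r7=0x1d
body[7] mov  r3, #0x7a → r3=0x7a
epilogue: pop r7=0xca, sp=0x8e
epilogue: pop r3=0x63, sp=0x8f
prologue pushed ['r3', 'r7'] at ['0x8e', '0x8d']

MEM = 0xca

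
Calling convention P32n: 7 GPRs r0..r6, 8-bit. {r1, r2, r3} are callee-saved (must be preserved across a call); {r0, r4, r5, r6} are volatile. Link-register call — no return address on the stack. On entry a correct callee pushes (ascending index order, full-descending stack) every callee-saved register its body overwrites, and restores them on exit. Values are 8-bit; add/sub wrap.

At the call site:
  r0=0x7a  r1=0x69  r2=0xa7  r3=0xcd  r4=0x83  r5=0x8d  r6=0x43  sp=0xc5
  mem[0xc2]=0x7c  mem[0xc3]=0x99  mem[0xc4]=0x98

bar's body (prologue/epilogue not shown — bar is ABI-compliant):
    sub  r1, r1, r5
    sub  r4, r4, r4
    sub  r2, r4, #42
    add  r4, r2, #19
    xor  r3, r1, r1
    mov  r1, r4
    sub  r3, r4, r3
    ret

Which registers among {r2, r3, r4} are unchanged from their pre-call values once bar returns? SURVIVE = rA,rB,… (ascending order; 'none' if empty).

SURVIVE = r2,r3

prologue: push r1 → mem[0xc4]=0x69, sp=0xc4
prologue: push r2 → mem[0xc3]=0xa7, sp=0xc3
prologue: push r3 → mem[0xc2]=0xcd, sp=0xc2
body[0] sub  r1, r1, r5 → r1=0xdc
body[1] sub  r4, r4, r4 → r4=0x00
body[2] sub  r2, r4, #42 → r2=0xd6
body[3] add  r4, r2, #19 → r4=0xe9
body[4] xor  r3, r1, r1 → r3=0x00
body[5] mov  r1, r4 → r1=0xe9
body[6] sub  r3, r4, r3 → r3=0xe9
epilogue: pop r3=0xcd, sp=0xc3
epilogue: pop r2=0xa7, sp=0xc4
epilogue: pop r1=0x69, sp=0xc5
r2: callee-saved, written=True
r3: callee-saved, written=True
r4: caller-saved, written=True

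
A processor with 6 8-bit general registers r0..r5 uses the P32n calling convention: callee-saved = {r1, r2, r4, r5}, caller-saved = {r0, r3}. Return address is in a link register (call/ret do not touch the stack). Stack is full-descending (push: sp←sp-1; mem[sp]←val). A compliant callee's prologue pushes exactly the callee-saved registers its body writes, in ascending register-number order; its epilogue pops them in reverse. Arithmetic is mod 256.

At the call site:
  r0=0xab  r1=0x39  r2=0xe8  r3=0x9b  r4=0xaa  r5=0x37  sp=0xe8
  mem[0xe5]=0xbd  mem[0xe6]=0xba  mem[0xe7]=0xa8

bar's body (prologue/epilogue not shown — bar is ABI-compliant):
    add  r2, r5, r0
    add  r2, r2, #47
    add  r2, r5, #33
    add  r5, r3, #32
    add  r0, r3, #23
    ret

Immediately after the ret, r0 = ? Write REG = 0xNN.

prologue: push r2 -> mem[0xe7]=0xe8, sp=0xe7
prologue: push r5 -> mem[0xe6]=0x37, sp=0xe6
body[0] add  r2, r5, r0 -> r2=0xe2
body[1] add  r2, r2, #47 -> r2=0x11
body[2] add  r2, r5, #33 -> r2=0x58
body[3] add  r5, r3, #32 -> r5=0xbb
body[4] add  r0, r3, #23 -> r0=0xb2
epilogue: pop r5=0x37, sp=0xe7
epilogue: pop r2=0xe8, sp=0xe8
r0 is caller-saved -> body value

REG = 0xb2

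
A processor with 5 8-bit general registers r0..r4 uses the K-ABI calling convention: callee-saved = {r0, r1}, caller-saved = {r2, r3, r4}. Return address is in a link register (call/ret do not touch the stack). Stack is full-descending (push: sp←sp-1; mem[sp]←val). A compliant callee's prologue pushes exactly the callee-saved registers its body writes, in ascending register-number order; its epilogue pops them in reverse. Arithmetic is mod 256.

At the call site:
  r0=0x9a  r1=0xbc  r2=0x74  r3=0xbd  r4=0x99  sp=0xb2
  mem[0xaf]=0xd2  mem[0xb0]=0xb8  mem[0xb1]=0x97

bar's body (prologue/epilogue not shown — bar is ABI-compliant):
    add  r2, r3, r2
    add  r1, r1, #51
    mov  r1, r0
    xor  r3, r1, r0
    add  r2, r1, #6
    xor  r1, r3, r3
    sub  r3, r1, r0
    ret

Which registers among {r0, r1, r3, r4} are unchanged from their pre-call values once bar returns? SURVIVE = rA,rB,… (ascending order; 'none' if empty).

SURVIVE = r0,r1,r4

prologue: push r1 -> mem[0xb1]=0xbc, sp=0xb1
body[0] add  r2, r3, r2 -> r2=0x31
body[1] add  r1, r1, #51 -> r1=0xef
body[2] mov  r1, r0 -> r1=0x9a
body[3] xor  r3, r1, r0 -> r3=0x00
body[4] add  r2, r1, #6 -> r2=0xa0
body[5] xor  r1, r3, r3 -> r1=0x00
body[6] sub  r3, r1, r0 -> r3=0x66
epilogue: pop r1=0xbc, sp=0xb2
r0: callee-saved, written=False
r1: callee-saved, written=True
r3: caller-saved, written=True
r4: caller-saved, written=False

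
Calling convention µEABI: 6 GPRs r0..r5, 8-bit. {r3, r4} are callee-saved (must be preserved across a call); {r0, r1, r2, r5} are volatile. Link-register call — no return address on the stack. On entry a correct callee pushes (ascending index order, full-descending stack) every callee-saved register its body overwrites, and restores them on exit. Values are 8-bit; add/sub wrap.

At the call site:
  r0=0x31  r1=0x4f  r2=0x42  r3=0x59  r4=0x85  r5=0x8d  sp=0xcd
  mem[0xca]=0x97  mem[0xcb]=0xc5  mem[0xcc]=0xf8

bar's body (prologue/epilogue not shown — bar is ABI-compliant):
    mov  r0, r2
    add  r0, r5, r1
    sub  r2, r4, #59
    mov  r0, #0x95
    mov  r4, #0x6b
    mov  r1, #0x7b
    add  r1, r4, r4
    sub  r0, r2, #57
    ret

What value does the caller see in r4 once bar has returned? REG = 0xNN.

REG = 0x85

prologue: push r4 → mem[0xcc]=0x85, sp=0xcc
body[0] mov  r0, r2 → r0=0x42
body[1] add  r0, r5, r1 → r0=0xdc
body[2] sub  r2, r4, #59 → r2=0x4a
body[3] mov  r0, #0x95 → r0=0x95
body[4] mov  r4, #0x6b → r4=0x6b
body[5] mov  r1, #0x7b → r1=0x7b
body[6] add  r1, r4, r4 → r1=0xd6
body[7] sub  r0, r2, #57 → r0=0x11
epilogue: pop r4=0x85, sp=0xcd
r4 is callee-saved → restored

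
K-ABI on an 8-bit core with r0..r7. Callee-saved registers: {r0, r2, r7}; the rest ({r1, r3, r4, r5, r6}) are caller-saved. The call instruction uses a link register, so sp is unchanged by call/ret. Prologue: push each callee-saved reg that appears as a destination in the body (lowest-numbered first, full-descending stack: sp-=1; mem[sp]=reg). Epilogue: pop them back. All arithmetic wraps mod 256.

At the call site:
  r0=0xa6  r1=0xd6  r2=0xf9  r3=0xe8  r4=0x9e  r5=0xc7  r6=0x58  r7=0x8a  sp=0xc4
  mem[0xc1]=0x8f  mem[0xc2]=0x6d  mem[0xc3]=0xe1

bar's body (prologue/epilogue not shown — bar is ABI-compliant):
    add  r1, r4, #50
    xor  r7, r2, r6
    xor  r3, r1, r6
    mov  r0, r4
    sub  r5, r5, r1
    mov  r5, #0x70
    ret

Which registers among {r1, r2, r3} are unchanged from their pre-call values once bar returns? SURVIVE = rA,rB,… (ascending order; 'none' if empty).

SURVIVE = r2

prologue: push r0 → mem[0xc3]=0xa6, sp=0xc3
prologue: push r7 → mem[0xc2]=0x8a, sp=0xc2
body[0] add  r1, r4, #50 → r1=0xd0
body[1] xor  r7, r2, r6 → r7=0xa1
body[2] xor  r3, r1, r6 → r3=0x88
body[3] mov  r0, r4 → r0=0x9e
body[4] sub  r5, r5, r1 → r5=0xf7
body[5] mov  r5, #0x70 → r5=0x70
epilogue: pop r7=0x8a, sp=0xc3
epilogue: pop r0=0xa6, sp=0xc4
r1: caller-saved, written=True
r2: callee-saved, written=False
r3: caller-saved, written=True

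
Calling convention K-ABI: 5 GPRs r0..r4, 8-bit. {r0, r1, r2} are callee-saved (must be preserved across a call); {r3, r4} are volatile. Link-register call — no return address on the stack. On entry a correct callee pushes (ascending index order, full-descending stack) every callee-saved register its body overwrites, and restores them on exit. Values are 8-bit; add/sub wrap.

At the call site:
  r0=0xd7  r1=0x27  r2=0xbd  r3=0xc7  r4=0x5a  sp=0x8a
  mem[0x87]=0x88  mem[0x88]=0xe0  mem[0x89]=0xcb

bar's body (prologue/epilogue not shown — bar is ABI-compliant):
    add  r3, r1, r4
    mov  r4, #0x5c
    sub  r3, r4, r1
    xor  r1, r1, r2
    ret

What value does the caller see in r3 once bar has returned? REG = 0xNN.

prologue: push r1 → mem[0x89]=0x27, sp=0x89
body[0] add  r3, r1, r4 → r3=0x81
body[1] mov  r4, #0x5c → r4=0x5c
body[2] sub  r3, r4, r1 → r3=0x35
body[3] xor  r1, r1, r2 → r1=0x9a
epilogue: pop r1=0x27, sp=0x8a
r3 is caller-saved → body value

REG = 0x35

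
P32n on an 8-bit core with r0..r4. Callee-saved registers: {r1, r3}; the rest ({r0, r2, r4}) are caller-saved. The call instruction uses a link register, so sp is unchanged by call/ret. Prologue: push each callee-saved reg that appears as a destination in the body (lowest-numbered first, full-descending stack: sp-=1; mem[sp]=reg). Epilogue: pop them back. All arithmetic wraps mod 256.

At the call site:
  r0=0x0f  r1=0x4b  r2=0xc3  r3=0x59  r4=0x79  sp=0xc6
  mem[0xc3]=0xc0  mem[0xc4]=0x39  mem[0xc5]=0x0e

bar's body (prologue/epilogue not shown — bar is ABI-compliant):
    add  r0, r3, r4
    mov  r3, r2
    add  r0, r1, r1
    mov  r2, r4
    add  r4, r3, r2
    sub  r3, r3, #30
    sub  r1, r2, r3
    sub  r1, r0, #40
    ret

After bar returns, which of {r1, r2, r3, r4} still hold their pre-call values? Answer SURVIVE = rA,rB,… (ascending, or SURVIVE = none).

SURVIVE = r1,r3

prologue: push r1 -> mem[0xc5]=0x4b, sp=0xc5
prologue: push r3 -> mem[0xc4]=0x59, sp=0xc4
body[0] add  r0, r3, r4 -> r0=0xd2
body[1] mov  r3, r2 -> r3=0xc3
body[2] add  r0, r1, r1 -> r0=0x96
body[3] mov  r2, r4 -> r2=0x79
body[4] add  r4, r3, r2 -> r4=0x3c
body[5] sub  r3, r3, #30 -> r3=0xa5
body[6] sub  r1, r2, r3 -> r1=0xd4
body[7] sub  r1, r0, #40 -> r1=0x6e
epilogue: pop r3=0x59, sp=0xc5
epilogue: pop r1=0x4b, sp=0xc6
r1: callee-saved, written=True
r2: caller-saved, written=True
r3: callee-saved, written=True
r4: caller-saved, written=True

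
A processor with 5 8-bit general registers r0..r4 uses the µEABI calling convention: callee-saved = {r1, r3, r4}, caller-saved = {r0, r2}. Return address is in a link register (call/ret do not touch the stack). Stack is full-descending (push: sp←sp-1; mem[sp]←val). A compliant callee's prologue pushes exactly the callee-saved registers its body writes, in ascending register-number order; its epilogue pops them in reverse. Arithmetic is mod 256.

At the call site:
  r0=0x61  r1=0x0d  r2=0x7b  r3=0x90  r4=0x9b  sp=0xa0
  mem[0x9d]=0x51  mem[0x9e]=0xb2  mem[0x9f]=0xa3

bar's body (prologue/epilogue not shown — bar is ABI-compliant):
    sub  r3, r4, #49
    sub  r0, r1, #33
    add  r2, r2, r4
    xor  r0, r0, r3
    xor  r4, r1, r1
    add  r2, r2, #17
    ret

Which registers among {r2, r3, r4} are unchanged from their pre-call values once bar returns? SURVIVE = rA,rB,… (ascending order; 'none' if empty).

prologue: push r3 → mem[0x9f]=0x90, sp=0x9f
prologue: push r4 → mem[0x9e]=0x9b, sp=0x9e
body[0] sub  r3, r4, #49 → r3=0x6a
body[1] sub  r0, r1, #33 → r0=0xec
body[2] add  r2, r2, r4 → r2=0x16
body[3] xor  r0, r0, r3 → r0=0x86
body[4] xor  r4, r1, r1 → r4=0x00
body[5] add  r2, r2, #17 → r2=0x27
epilogue: pop r4=0x9b, sp=0x9f
epilogue: pop r3=0x90, sp=0xa0
r2: caller-saved, written=True
r3: callee-saved, written=True
r4: callee-saved, written=True

SURVIVE = r3,r4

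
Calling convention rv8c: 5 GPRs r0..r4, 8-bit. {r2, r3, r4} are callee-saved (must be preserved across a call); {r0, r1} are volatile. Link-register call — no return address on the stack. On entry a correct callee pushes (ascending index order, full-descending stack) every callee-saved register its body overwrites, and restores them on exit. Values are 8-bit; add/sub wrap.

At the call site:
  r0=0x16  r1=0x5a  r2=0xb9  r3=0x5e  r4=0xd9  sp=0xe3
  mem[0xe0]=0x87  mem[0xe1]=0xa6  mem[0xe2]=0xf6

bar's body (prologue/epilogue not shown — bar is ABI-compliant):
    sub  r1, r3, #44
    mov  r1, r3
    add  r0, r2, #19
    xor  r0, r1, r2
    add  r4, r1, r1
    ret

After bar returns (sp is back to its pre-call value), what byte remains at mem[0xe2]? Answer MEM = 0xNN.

prologue: push r4 → mem[0xe2]=0xd9, sp=0xe2
body[0] sub  r1, r3, #44 → r1=0x32
body[1] mov  r1, r3 → r1=0x5e
body[2] add  r0, r2, #19 → r0=0xcc
body[3] xor  r0, r1, r2 → r0=0xe7
body[4] add  r4, r1, r1 → r4=0xbc
epilogue: pop r4=0xd9, sp=0xe3
prologue pushed ['r4'] at ['0xe2']

MEM = 0xd9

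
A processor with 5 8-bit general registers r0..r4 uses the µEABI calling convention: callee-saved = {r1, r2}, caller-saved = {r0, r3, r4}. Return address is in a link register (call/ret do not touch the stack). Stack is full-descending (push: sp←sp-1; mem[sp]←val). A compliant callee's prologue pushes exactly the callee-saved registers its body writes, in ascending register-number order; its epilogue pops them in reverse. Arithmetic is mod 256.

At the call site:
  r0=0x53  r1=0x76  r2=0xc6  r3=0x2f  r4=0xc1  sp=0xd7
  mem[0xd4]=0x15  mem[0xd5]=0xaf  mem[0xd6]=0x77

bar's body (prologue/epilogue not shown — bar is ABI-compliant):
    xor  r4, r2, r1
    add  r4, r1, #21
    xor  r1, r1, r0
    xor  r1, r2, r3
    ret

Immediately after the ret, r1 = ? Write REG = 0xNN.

prologue: push r1 → mem[0xd6]=0x76, sp=0xd6
body[0] xor  r4, r2, r1 → r4=0xb0
body[1] add  r4, r1, #21 → r4=0x8b
body[2] xor  r1, r1, r0 → r1=0x25
body[3] xor  r1, r2, r3 → r1=0xe9
epilogue: pop r1=0x76, sp=0xd7
r1 is callee-saved → restored

REG = 0x76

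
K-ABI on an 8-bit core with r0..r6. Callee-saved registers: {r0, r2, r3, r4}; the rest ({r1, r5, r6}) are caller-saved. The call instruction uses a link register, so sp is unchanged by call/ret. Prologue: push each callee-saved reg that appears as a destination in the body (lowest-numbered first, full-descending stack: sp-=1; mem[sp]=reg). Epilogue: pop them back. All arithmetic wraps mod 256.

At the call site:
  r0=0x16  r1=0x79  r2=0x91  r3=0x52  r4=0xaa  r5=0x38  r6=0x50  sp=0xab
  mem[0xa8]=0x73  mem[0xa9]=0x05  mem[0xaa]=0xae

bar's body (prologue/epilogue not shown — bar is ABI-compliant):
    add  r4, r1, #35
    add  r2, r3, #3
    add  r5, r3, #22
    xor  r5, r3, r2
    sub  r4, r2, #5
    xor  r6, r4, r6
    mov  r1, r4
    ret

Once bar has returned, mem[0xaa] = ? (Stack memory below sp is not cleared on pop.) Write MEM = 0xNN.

prologue: push r2 -> mem[0xaa]=0x91, sp=0xaa
prologue: push r4 -> mem[0xa9]=0xaa, sp=0xa9
body[0] add  r4, r1, #35 -> r4=0x9c
body[1] add  r2, r3, #3 -> r2=0x55
body[2] add  r5, r3, #22 -> r5=0x68
body[3] xor  r5, r3, r2 -> r5=0x07
body[4] sub  r4, r2, #5 -> r4=0x50
body[5] xor  r6, r4, r6 -> r6=0x00
body[6] mov  r1, r4 -> r1=0x50
epilogue: pop r4=0xaa, sp=0xaa
epilogue: pop r2=0x91, sp=0xab
prologue pushed ['r2', 'r4'] at ['0xaa', '0xa9']

MEM = 0x91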